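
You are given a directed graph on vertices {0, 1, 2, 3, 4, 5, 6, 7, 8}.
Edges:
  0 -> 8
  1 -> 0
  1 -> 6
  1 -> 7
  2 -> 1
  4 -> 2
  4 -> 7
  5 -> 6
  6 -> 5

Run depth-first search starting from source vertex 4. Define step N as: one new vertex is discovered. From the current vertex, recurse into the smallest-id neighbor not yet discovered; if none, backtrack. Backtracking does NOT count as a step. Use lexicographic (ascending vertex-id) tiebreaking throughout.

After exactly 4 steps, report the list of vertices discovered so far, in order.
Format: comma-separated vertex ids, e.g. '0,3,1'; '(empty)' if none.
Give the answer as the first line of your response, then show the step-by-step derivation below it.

4,2,1,0

step 1: discover 4; path=4; order=4
step 2: discover 2; path=4>2; order=4,2
step 3: discover 1; path=4>2>1; order=4,2,1
step 4: discover 0; path=4>2>1>0; order=4,2,1,0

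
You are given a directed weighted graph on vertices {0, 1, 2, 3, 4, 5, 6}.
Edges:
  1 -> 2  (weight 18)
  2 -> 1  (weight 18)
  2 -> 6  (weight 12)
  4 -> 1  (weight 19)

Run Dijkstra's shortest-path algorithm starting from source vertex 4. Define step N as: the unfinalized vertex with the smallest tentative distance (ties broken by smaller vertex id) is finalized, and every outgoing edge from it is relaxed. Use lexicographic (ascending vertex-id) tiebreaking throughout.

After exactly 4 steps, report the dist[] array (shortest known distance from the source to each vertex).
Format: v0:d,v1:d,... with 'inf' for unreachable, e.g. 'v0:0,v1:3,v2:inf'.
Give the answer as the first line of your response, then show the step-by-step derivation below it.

v0:inf,v1:19,v2:37,v3:inf,v4:0,v5:inf,v6:49

step 1: dist = v0:inf,v1:19,v2:inf,v3:inf,v4:0,v5:inf,v6:inf
step 2: dist = v0:inf,v1:19,v2:37,v3:inf,v4:0,v5:inf,v6:inf
step 3: dist = v0:inf,v1:19,v2:37,v3:inf,v4:0,v5:inf,v6:49
step 4: dist = v0:inf,v1:19,v2:37,v3:inf,v4:0,v5:inf,v6:49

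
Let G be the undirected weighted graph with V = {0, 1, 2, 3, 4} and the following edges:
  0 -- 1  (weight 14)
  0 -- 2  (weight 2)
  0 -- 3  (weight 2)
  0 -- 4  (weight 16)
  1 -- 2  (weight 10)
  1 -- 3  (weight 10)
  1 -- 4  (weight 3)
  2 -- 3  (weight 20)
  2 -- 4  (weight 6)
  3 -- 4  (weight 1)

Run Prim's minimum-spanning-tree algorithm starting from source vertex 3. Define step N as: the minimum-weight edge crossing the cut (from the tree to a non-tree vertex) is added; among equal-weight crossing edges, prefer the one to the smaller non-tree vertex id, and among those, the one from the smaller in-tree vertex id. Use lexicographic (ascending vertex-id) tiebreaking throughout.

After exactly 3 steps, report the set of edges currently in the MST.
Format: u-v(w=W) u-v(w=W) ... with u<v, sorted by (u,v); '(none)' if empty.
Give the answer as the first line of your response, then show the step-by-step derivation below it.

0-2(w=2) 0-3(w=2) 3-4(w=1)

step 1: add edge 3-4 (w=1); MST = {3-4(w=1)}
step 2: add edge 0-3 (w=2); MST = {0-3(w=2) 3-4(w=1)}
step 3: add edge 0-2 (w=2); MST = {0-2(w=2) 0-3(w=2) 3-4(w=1)}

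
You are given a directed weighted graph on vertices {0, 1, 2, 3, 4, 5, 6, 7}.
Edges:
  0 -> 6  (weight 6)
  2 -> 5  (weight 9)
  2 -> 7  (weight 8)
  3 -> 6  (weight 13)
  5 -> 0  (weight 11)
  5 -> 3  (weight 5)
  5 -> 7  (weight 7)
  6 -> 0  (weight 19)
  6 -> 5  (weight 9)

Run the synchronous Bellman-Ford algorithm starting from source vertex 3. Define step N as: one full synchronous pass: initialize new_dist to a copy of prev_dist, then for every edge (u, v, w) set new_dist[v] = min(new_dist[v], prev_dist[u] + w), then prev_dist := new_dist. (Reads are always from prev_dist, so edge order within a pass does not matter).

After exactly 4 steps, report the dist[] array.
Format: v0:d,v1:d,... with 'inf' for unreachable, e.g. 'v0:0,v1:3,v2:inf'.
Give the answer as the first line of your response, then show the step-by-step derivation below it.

v0:32,v1:inf,v2:inf,v3:0,v4:inf,v5:22,v6:13,v7:29

step 1: dist = v0:inf,v1:inf,v2:inf,v3:0,v4:inf,v5:inf,v6:13,v7:inf
step 2: dist = v0:32,v1:inf,v2:inf,v3:0,v4:inf,v5:22,v6:13,v7:inf
step 3: dist = v0:32,v1:inf,v2:inf,v3:0,v4:inf,v5:22,v6:13,v7:29
step 4: dist = v0:32,v1:inf,v2:inf,v3:0,v4:inf,v5:22,v6:13,v7:29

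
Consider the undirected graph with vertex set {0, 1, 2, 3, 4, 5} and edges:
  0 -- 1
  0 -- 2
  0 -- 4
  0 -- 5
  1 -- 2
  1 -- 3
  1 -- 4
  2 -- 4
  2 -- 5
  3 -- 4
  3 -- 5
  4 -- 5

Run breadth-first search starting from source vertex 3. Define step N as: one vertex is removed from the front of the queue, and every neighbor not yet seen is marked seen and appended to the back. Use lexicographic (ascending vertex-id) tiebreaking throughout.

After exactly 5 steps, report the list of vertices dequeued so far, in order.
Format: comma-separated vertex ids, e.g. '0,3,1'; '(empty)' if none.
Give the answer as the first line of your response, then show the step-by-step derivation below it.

3,1,4,5,0

step 1: dequeue 3; queue=[1,4,5]; order=3
step 2: dequeue 1; queue=[4,5,0,2]; order=3,1
step 3: dequeue 4; queue=[5,0,2]; order=3,1,4
step 4: dequeue 5; queue=[0,2]; order=3,1,4,5
step 5: dequeue 0; queue=[2]; order=3,1,4,5,0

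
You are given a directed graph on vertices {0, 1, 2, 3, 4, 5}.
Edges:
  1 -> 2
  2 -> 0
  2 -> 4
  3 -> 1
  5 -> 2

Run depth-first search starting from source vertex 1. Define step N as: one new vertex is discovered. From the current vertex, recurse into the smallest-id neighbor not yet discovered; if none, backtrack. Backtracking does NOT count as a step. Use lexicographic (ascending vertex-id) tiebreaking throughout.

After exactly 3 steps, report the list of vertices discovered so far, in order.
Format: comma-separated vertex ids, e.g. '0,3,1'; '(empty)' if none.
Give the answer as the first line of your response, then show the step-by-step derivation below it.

1,2,0

step 1: discover 1; path=1; order=1
step 2: discover 2; path=1>2; order=1,2
step 3: discover 0; path=1>2>0; order=1,2,0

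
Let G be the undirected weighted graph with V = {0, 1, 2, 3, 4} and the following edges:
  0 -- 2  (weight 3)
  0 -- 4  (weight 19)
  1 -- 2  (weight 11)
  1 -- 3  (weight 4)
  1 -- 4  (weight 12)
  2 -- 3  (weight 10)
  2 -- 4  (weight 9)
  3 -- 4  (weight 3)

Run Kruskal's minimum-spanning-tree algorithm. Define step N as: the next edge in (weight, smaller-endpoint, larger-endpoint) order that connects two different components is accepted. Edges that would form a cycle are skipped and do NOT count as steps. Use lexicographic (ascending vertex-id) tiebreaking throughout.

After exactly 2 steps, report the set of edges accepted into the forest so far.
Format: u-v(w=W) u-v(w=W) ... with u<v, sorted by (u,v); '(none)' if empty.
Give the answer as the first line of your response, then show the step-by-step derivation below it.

0-2(w=3) 3-4(w=3)

step 1: add edge 0-2 (w=3); MST = {0-2(w=3)}
step 2: add edge 3-4 (w=3); MST = {0-2(w=3) 3-4(w=3)}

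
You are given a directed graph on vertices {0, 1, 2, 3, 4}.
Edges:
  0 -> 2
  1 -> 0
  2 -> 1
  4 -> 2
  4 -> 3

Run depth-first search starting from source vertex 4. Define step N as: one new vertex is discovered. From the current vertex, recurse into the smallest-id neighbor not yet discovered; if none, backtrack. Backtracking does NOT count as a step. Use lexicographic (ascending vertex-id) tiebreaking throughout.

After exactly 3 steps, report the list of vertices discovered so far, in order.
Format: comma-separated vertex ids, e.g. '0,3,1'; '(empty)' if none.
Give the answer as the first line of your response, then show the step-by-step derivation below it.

4,2,1

step 1: discover 4; path=4; order=4
step 2: discover 2; path=4>2; order=4,2
step 3: discover 1; path=4>2>1; order=4,2,1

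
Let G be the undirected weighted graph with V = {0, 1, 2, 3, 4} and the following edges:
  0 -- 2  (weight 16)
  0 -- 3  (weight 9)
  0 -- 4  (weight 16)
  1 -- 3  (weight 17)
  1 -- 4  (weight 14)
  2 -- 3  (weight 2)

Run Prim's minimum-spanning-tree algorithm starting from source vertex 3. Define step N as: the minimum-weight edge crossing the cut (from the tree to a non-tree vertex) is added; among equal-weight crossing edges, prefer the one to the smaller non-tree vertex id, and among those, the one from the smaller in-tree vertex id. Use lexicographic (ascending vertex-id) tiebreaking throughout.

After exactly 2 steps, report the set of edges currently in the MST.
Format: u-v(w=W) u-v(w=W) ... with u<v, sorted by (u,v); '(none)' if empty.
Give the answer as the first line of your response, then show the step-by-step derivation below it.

0-3(w=9) 2-3(w=2)

step 1: add edge 2-3 (w=2); MST = {2-3(w=2)}
step 2: add edge 0-3 (w=9); MST = {0-3(w=9) 2-3(w=2)}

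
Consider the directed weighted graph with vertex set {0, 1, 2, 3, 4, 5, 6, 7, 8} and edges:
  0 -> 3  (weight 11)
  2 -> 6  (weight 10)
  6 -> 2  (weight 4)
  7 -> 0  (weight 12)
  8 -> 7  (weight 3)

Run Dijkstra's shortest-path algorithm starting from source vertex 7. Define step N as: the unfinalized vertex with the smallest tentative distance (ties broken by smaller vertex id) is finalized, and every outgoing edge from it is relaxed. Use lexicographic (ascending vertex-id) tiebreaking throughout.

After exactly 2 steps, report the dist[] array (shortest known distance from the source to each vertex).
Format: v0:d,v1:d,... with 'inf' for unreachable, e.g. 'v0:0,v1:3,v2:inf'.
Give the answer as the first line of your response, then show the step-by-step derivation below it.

v0:12,v1:inf,v2:inf,v3:23,v4:inf,v5:inf,v6:inf,v7:0,v8:inf

step 1: dist = v0:12,v1:inf,v2:inf,v3:inf,v4:inf,v5:inf,v6:inf,v7:0,v8:inf
step 2: dist = v0:12,v1:inf,v2:inf,v3:23,v4:inf,v5:inf,v6:inf,v7:0,v8:inf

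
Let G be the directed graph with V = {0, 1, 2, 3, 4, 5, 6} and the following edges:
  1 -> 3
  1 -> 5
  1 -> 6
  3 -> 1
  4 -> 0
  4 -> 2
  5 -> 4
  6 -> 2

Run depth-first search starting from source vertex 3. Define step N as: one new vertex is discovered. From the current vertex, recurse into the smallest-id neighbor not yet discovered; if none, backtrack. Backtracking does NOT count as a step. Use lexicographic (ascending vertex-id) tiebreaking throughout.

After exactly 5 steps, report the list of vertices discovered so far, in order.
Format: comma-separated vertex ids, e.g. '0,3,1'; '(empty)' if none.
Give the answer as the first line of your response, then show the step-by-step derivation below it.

3,1,5,4,0

step 1: discover 3; path=3; order=3
step 2: discover 1; path=3>1; order=3,1
step 3: discover 5; path=3>1>5; order=3,1,5
step 4: discover 4; path=3>1>5>4; order=3,1,5,4
step 5: discover 0; path=3>1>5>4>0; order=3,1,5,4,0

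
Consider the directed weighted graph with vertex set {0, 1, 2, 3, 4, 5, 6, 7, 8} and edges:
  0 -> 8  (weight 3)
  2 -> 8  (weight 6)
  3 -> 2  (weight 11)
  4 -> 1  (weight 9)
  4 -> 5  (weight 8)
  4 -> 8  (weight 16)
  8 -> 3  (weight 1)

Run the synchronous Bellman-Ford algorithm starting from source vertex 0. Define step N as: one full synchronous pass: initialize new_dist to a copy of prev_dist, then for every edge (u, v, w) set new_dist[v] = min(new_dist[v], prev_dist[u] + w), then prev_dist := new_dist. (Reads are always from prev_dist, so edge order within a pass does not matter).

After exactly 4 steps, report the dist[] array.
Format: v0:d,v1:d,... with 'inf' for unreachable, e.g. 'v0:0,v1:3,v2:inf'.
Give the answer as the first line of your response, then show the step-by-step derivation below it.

v0:0,v1:inf,v2:15,v3:4,v4:inf,v5:inf,v6:inf,v7:inf,v8:3

step 1: dist = v0:0,v1:inf,v2:inf,v3:inf,v4:inf,v5:inf,v6:inf,v7:inf,v8:3
step 2: dist = v0:0,v1:inf,v2:inf,v3:4,v4:inf,v5:inf,v6:inf,v7:inf,v8:3
step 3: dist = v0:0,v1:inf,v2:15,v3:4,v4:inf,v5:inf,v6:inf,v7:inf,v8:3
step 4: dist = v0:0,v1:inf,v2:15,v3:4,v4:inf,v5:inf,v6:inf,v7:inf,v8:3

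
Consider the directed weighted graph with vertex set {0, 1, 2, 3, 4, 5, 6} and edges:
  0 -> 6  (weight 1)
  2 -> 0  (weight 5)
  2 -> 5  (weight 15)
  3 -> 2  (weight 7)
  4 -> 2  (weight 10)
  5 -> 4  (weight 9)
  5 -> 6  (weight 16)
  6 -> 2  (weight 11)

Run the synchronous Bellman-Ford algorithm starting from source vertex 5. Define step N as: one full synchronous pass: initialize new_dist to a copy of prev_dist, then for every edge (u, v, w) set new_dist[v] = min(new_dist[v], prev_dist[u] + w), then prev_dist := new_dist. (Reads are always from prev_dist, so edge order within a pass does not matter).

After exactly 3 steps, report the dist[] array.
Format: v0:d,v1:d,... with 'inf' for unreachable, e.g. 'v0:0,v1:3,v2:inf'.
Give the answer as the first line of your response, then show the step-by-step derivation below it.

v0:24,v1:inf,v2:19,v3:inf,v4:9,v5:0,v6:16

step 1: dist = v0:inf,v1:inf,v2:inf,v3:inf,v4:9,v5:0,v6:16
step 2: dist = v0:inf,v1:inf,v2:19,v3:inf,v4:9,v5:0,v6:16
step 3: dist = v0:24,v1:inf,v2:19,v3:inf,v4:9,v5:0,v6:16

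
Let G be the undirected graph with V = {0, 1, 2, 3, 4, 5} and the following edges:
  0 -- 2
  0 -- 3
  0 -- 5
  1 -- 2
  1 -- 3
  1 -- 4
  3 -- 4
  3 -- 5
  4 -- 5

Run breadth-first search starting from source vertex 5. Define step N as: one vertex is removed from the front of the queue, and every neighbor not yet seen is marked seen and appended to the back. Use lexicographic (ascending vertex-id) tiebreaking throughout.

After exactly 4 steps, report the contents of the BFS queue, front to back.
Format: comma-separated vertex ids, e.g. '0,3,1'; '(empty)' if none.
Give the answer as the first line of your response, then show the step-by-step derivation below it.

2,1

step 1: dequeue 5; queue=[0,3,4]; order=5
step 2: dequeue 0; queue=[3,4,2]; order=5,0
step 3: dequeue 3; queue=[4,2,1]; order=5,0,3
step 4: dequeue 4; queue=[2,1]; order=5,0,3,4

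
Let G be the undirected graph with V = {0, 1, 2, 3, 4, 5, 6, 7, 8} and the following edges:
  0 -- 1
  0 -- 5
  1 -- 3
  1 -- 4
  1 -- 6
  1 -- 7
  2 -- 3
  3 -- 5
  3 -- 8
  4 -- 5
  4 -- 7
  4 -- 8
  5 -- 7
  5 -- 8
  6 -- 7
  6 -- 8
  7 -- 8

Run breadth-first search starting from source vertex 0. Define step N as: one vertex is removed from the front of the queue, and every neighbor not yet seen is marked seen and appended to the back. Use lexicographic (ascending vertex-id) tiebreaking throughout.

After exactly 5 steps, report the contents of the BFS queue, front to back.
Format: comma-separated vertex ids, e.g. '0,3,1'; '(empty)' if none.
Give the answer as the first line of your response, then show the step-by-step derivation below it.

6,7,8,2

step 1: dequeue 0; queue=[1,5]; order=0
step 2: dequeue 1; queue=[5,3,4,6,7]; order=0,1
step 3: dequeue 5; queue=[3,4,6,7,8]; order=0,1,5
step 4: dequeue 3; queue=[4,6,7,8,2]; order=0,1,5,3
step 5: dequeue 4; queue=[6,7,8,2]; order=0,1,5,3,4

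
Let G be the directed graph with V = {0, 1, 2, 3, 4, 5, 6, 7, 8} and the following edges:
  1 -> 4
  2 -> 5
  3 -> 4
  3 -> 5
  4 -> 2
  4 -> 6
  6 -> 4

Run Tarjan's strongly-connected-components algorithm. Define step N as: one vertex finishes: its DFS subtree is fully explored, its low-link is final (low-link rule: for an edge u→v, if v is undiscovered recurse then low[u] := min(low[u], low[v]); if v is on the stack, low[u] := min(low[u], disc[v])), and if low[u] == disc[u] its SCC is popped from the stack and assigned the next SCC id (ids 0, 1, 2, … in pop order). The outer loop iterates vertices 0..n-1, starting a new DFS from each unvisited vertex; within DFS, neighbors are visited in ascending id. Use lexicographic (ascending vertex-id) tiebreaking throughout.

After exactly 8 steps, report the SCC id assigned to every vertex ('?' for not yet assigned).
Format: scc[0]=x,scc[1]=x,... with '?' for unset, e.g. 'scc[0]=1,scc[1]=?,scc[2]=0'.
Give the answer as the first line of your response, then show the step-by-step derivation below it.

scc[0]=0,scc[1]=4,scc[2]=2,scc[3]=5,scc[4]=3,scc[5]=1,scc[6]=3,scc[7]=6,scc[8]=?

step 1: low=(low[0]=0,low[1]=?,low[2]=?,low[3]=?,low[4]=?,low[5]=?,low[6]=?,low[7]=?,low[8]=?); scc=(scc[0]=0,scc[1]=?,scc[2]=?,scc[3]=?,scc[4]=?,scc[5]=?,scc[6]=?,scc[7]=?,scc[8]=?)
step 2: low=(low[0]=0,low[1]=1,low[2]=3,low[3]=?,low[4]=2,low[5]=4,low[6]=?,low[7]=?,low[8]=?); scc=(scc[0]=0,scc[1]=?,scc[2]=?,scc[3]=?,scc[4]=?,scc[5]=1,scc[6]=?,scc[7]=?,scc[8]=?)
step 3: low=(low[0]=0,low[1]=1,low[2]=3,low[3]=?,low[4]=2,low[5]=4,low[6]=?,low[7]=?,low[8]=?); scc=(scc[0]=0,scc[1]=?,scc[2]=2,scc[3]=?,scc[4]=?,scc[5]=1,scc[6]=?,scc[7]=?,scc[8]=?)
step 4: low=(low[0]=0,low[1]=1,low[2]=3,low[3]=?,low[4]=2,low[5]=4,low[6]=2,low[7]=?,low[8]=?); scc=(scc[0]=0,scc[1]=?,scc[2]=2,scc[3]=?,scc[4]=?,scc[5]=1,scc[6]=?,scc[7]=?,scc[8]=?)
step 5: low=(low[0]=0,low[1]=1,low[2]=3,low[3]=?,low[4]=2,low[5]=4,low[6]=2,low[7]=?,low[8]=?); scc=(scc[0]=0,scc[1]=?,scc[2]=2,scc[3]=?,scc[4]=3,scc[5]=1,scc[6]=3,scc[7]=?,scc[8]=?)
step 6: low=(low[0]=0,low[1]=1,low[2]=3,low[3]=?,low[4]=2,low[5]=4,low[6]=2,low[7]=?,low[8]=?); scc=(scc[0]=0,scc[1]=4,scc[2]=2,scc[3]=?,scc[4]=3,scc[5]=1,scc[6]=3,scc[7]=?,scc[8]=?)
step 7: low=(low[0]=0,low[1]=1,low[2]=3,low[3]=6,low[4]=2,low[5]=4,low[6]=2,low[7]=?,low[8]=?); scc=(scc[0]=0,scc[1]=4,scc[2]=2,scc[3]=5,scc[4]=3,scc[5]=1,scc[6]=3,scc[7]=?,scc[8]=?)
step 8: low=(low[0]=0,low[1]=1,low[2]=3,low[3]=6,low[4]=2,low[5]=4,low[6]=2,low[7]=7,low[8]=?); scc=(scc[0]=0,scc[1]=4,scc[2]=2,scc[3]=5,scc[4]=3,scc[5]=1,scc[6]=3,scc[7]=6,scc[8]=?)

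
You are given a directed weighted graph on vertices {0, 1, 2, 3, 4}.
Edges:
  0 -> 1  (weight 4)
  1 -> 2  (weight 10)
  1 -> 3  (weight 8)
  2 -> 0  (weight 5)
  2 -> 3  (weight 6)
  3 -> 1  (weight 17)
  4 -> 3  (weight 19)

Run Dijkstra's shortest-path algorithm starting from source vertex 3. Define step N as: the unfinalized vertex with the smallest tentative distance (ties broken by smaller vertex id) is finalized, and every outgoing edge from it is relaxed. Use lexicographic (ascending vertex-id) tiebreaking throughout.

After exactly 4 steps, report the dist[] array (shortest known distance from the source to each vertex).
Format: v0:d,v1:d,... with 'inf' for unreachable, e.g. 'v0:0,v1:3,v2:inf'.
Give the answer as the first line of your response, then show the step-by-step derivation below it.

v0:32,v1:17,v2:27,v3:0,v4:inf

step 1: dist = v0:inf,v1:17,v2:inf,v3:0,v4:inf
step 2: dist = v0:inf,v1:17,v2:27,v3:0,v4:inf
step 3: dist = v0:32,v1:17,v2:27,v3:0,v4:inf
step 4: dist = v0:32,v1:17,v2:27,v3:0,v4:inf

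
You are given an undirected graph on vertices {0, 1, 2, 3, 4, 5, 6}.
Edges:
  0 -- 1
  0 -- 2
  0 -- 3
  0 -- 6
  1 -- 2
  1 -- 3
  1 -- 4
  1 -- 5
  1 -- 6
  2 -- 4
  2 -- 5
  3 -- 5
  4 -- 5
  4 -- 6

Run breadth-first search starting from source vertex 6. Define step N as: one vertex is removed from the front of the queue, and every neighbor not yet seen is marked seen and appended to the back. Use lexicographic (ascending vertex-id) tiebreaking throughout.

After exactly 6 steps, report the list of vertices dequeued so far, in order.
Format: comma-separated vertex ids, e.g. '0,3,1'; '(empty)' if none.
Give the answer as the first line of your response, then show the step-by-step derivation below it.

6,0,1,4,2,3

step 1: dequeue 6; queue=[0,1,4]; order=6
step 2: dequeue 0; queue=[1,4,2,3]; order=6,0
step 3: dequeue 1; queue=[4,2,3,5]; order=6,0,1
step 4: dequeue 4; queue=[2,3,5]; order=6,0,1,4
step 5: dequeue 2; queue=[3,5]; order=6,0,1,4,2
step 6: dequeue 3; queue=[5]; order=6,0,1,4,2,3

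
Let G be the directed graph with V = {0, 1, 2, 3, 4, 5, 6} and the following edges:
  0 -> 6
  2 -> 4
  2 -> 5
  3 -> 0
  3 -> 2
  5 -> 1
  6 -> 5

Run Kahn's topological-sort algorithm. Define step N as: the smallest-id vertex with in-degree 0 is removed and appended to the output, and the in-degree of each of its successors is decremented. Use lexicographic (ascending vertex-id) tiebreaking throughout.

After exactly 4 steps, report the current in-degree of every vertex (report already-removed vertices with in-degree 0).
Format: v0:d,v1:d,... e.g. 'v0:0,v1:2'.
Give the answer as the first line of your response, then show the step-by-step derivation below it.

v0:0,v1:1,v2:0,v3:0,v4:0,v5:1,v6:0

step 1: output 3; order=[3]; indeg=(0,1,0,0,1,2,1)
step 2: output 0; order=[3,0]; indeg=(0,1,0,0,1,2,0)
step 3: output 2; order=[3,0,2]; indeg=(0,1,0,0,0,1,0)
step 4: output 4; order=[3,0,2,4]; indeg=(0,1,0,0,0,1,0)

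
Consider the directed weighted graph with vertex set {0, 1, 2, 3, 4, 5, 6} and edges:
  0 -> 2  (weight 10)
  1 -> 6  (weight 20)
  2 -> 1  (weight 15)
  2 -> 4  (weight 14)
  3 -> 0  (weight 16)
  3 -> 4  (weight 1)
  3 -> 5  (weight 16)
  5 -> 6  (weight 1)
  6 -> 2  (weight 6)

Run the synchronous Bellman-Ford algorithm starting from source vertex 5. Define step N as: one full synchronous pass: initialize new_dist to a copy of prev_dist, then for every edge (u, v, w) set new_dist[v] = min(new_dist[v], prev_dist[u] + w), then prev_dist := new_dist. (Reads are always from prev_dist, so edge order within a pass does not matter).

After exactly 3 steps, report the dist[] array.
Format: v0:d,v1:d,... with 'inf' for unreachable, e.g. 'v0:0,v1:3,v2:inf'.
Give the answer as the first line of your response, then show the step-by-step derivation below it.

v0:inf,v1:22,v2:7,v3:inf,v4:21,v5:0,v6:1

step 1: dist = v0:inf,v1:inf,v2:inf,v3:inf,v4:inf,v5:0,v6:1
step 2: dist = v0:inf,v1:inf,v2:7,v3:inf,v4:inf,v5:0,v6:1
step 3: dist = v0:inf,v1:22,v2:7,v3:inf,v4:21,v5:0,v6:1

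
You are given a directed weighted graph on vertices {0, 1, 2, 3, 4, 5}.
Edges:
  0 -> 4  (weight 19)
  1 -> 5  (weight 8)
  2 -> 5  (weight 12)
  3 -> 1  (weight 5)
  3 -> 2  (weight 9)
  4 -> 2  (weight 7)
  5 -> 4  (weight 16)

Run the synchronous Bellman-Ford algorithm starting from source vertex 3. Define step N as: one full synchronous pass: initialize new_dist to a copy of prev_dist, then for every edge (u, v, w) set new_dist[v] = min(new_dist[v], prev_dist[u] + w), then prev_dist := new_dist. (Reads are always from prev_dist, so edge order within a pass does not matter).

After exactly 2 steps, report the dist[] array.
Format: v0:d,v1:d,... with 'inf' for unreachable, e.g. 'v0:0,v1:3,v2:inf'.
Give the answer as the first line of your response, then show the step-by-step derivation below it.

v0:inf,v1:5,v2:9,v3:0,v4:inf,v5:13

step 1: dist = v0:inf,v1:5,v2:9,v3:0,v4:inf,v5:inf
step 2: dist = v0:inf,v1:5,v2:9,v3:0,v4:inf,v5:13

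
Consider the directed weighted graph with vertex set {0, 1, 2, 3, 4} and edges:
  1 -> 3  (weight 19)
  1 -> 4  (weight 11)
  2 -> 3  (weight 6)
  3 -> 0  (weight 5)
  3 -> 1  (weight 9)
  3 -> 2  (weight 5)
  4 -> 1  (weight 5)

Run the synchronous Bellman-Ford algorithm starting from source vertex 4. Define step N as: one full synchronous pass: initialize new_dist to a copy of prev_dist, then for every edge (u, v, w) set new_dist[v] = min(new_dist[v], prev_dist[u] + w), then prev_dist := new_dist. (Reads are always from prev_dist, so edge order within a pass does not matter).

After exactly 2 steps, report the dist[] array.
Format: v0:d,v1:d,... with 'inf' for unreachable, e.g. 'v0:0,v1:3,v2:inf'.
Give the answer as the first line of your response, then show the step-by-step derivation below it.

v0:inf,v1:5,v2:inf,v3:24,v4:0

step 1: dist = v0:inf,v1:5,v2:inf,v3:inf,v4:0
step 2: dist = v0:inf,v1:5,v2:inf,v3:24,v4:0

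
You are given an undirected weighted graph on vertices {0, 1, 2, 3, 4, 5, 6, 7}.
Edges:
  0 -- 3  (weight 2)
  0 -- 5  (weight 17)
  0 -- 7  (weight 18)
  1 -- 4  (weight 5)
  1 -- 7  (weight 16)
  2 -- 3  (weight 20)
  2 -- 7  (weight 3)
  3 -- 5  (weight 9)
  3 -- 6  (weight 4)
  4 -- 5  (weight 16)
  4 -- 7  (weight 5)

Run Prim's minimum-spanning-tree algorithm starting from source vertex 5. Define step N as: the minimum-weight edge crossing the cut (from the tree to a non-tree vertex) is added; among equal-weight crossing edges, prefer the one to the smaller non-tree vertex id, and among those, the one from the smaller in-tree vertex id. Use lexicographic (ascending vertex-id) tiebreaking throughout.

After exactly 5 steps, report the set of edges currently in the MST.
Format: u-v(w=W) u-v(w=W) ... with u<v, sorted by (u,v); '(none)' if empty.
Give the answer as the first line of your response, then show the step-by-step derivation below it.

0-3(w=2) 1-4(w=5) 3-5(w=9) 3-6(w=4) 4-5(w=16)

step 1: add edge 3-5 (w=9); MST = {3-5(w=9)}
step 2: add edge 0-3 (w=2); MST = {0-3(w=2) 3-5(w=9)}
step 3: add edge 3-6 (w=4); MST = {0-3(w=2) 3-5(w=9) 3-6(w=4)}
step 4: add edge 4-5 (w=16); MST = {0-3(w=2) 3-5(w=9) 3-6(w=4) 4-5(w=16)}
step 5: add edge 1-4 (w=5); MST = {0-3(w=2) 1-4(w=5) 3-5(w=9) 3-6(w=4) 4-5(w=16)}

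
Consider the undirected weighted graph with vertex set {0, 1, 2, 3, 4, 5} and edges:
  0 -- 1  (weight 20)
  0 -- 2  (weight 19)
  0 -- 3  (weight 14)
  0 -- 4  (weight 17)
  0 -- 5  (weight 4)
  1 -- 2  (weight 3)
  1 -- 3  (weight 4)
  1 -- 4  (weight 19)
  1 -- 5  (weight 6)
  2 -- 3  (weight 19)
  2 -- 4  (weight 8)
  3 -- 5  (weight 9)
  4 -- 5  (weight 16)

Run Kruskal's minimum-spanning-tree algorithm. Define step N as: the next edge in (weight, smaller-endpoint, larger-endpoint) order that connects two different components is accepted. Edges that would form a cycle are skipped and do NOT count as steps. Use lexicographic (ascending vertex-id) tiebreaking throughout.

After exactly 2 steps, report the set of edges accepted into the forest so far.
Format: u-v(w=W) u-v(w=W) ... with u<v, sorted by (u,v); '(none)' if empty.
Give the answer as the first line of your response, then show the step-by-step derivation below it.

0-5(w=4) 1-2(w=3)

step 1: add edge 1-2 (w=3); MST = {1-2(w=3)}
step 2: add edge 0-5 (w=4); MST = {0-5(w=4) 1-2(w=3)}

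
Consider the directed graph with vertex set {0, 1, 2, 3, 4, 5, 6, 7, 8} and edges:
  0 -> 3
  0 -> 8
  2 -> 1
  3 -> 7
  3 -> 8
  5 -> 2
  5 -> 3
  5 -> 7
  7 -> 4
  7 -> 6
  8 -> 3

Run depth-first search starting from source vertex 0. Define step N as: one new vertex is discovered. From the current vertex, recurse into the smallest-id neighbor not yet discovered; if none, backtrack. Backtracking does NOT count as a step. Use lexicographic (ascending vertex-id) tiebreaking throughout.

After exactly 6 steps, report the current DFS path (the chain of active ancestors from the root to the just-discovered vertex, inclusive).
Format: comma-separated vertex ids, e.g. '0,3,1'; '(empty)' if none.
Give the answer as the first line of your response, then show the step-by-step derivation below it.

0,3,8

step 1: discover 0; path=0; order=0
step 2: discover 3; path=0>3; order=0,3
step 3: discover 7; path=0>3>7; order=0,3,7
step 4: discover 4; path=0>3>7>4; order=0,3,7,4
step 5: discover 6; path=0>3>7>6; order=0,3,7,4,6
step 6: discover 8; path=0>3>8; order=0,3,7,4,6,8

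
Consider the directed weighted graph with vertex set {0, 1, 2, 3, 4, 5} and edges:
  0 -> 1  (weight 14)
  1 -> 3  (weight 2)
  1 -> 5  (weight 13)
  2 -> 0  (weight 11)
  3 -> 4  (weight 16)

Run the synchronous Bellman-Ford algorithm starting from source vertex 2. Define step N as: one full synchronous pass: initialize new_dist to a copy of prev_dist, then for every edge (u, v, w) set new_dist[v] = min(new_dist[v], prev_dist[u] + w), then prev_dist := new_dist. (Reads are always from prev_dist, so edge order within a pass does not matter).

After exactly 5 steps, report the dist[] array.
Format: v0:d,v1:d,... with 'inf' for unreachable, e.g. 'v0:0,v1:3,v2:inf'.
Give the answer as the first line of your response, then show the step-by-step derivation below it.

v0:11,v1:25,v2:0,v3:27,v4:43,v5:38

step 1: dist = v0:11,v1:inf,v2:0,v3:inf,v4:inf,v5:inf
step 2: dist = v0:11,v1:25,v2:0,v3:inf,v4:inf,v5:inf
step 3: dist = v0:11,v1:25,v2:0,v3:27,v4:inf,v5:38
step 4: dist = v0:11,v1:25,v2:0,v3:27,v4:43,v5:38
step 5: dist = v0:11,v1:25,v2:0,v3:27,v4:43,v5:38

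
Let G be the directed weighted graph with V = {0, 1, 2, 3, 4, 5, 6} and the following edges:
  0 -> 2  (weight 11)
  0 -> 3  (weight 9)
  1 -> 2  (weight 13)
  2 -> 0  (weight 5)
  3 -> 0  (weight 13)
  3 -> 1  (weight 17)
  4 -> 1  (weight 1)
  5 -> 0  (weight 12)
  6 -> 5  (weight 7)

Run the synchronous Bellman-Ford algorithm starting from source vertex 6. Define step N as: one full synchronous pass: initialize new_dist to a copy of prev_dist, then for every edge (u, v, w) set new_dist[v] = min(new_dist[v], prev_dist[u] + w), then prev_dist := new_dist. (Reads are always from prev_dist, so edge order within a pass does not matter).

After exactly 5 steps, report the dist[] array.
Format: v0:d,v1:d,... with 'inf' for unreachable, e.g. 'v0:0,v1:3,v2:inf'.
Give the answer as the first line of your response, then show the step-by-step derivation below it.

v0:19,v1:45,v2:30,v3:28,v4:inf,v5:7,v6:0

step 1: dist = v0:inf,v1:inf,v2:inf,v3:inf,v4:inf,v5:7,v6:0
step 2: dist = v0:19,v1:inf,v2:inf,v3:inf,v4:inf,v5:7,v6:0
step 3: dist = v0:19,v1:inf,v2:30,v3:28,v4:inf,v5:7,v6:0
step 4: dist = v0:19,v1:45,v2:30,v3:28,v4:inf,v5:7,v6:0
step 5: dist = v0:19,v1:45,v2:30,v3:28,v4:inf,v5:7,v6:0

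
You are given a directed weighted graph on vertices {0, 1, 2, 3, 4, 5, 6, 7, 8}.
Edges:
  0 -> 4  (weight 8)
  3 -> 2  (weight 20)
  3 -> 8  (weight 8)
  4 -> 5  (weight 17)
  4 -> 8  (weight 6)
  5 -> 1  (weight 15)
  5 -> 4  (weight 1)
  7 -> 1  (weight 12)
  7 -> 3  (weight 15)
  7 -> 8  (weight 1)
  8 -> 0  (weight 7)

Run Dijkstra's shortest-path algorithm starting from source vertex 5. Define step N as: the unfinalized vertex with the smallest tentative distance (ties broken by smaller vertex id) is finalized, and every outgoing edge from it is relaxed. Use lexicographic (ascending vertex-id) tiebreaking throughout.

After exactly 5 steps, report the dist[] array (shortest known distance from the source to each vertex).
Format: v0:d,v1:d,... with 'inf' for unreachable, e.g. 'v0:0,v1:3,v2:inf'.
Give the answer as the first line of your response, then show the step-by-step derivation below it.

v0:14,v1:15,v2:inf,v3:inf,v4:1,v5:0,v6:inf,v7:inf,v8:7

step 1: dist = v0:inf,v1:15,v2:inf,v3:inf,v4:1,v5:0,v6:inf,v7:inf,v8:inf
step 2: dist = v0:inf,v1:15,v2:inf,v3:inf,v4:1,v5:0,v6:inf,v7:inf,v8:7
step 3: dist = v0:14,v1:15,v2:inf,v3:inf,v4:1,v5:0,v6:inf,v7:inf,v8:7
step 4: dist = v0:14,v1:15,v2:inf,v3:inf,v4:1,v5:0,v6:inf,v7:inf,v8:7
step 5: dist = v0:14,v1:15,v2:inf,v3:inf,v4:1,v5:0,v6:inf,v7:inf,v8:7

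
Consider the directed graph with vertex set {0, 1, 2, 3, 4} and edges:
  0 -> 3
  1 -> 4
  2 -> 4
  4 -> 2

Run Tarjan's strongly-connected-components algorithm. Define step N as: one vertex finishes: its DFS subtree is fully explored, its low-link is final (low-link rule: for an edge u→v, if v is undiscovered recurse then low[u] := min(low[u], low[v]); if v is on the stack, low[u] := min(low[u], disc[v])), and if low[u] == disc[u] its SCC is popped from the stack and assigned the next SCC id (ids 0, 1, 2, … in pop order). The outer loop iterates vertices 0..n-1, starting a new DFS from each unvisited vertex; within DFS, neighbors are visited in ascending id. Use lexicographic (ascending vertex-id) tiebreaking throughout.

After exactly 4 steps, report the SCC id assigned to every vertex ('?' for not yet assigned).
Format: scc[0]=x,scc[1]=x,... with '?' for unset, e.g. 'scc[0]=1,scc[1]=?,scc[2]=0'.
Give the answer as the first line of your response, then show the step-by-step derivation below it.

scc[0]=1,scc[1]=?,scc[2]=2,scc[3]=0,scc[4]=2

step 1: low=(low[0]=0,low[1]=?,low[2]=?,low[3]=1,low[4]=?); scc=(scc[0]=?,scc[1]=?,scc[2]=?,scc[3]=0,scc[4]=?)
step 2: low=(low[0]=0,low[1]=?,low[2]=?,low[3]=1,low[4]=?); scc=(scc[0]=1,scc[1]=?,scc[2]=?,scc[3]=0,scc[4]=?)
step 3: low=(low[0]=0,low[1]=2,low[2]=3,low[3]=1,low[4]=3); scc=(scc[0]=1,scc[1]=?,scc[2]=?,scc[3]=0,scc[4]=?)
step 4: low=(low[0]=0,low[1]=2,low[2]=3,low[3]=1,low[4]=3); scc=(scc[0]=1,scc[1]=?,scc[2]=2,scc[3]=0,scc[4]=2)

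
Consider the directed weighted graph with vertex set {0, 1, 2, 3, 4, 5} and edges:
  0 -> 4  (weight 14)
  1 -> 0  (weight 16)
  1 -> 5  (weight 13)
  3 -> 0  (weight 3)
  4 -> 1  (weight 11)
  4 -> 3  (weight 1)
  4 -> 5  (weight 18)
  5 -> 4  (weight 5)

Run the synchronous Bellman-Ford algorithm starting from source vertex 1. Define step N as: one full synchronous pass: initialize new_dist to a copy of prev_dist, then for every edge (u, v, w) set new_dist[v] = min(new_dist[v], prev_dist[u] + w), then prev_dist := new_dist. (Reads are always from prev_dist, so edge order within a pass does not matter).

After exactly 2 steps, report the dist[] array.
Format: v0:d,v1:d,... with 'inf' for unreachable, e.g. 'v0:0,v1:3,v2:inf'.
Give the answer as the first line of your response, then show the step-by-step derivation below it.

v0:16,v1:0,v2:inf,v3:inf,v4:18,v5:13

step 1: dist = v0:16,v1:0,v2:inf,v3:inf,v4:inf,v5:13
step 2: dist = v0:16,v1:0,v2:inf,v3:inf,v4:18,v5:13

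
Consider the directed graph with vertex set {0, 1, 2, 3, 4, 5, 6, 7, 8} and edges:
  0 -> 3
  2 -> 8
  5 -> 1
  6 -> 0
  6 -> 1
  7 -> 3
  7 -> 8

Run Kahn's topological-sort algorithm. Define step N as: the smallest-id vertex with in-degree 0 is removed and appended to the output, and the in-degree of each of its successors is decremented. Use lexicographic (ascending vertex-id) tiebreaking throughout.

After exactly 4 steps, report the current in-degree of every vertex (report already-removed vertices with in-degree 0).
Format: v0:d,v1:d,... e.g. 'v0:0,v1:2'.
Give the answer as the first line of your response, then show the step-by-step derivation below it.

v0:0,v1:0,v2:0,v3:2,v4:0,v5:0,v6:0,v7:0,v8:1

step 1: output 2; order=[2]; indeg=(1,2,0,2,0,0,0,0,1)
step 2: output 4; order=[2,4]; indeg=(1,2,0,2,0,0,0,0,1)
step 3: output 5; order=[2,4,5]; indeg=(1,1,0,2,0,0,0,0,1)
step 4: output 6; order=[2,4,5,6]; indeg=(0,0,0,2,0,0,0,0,1)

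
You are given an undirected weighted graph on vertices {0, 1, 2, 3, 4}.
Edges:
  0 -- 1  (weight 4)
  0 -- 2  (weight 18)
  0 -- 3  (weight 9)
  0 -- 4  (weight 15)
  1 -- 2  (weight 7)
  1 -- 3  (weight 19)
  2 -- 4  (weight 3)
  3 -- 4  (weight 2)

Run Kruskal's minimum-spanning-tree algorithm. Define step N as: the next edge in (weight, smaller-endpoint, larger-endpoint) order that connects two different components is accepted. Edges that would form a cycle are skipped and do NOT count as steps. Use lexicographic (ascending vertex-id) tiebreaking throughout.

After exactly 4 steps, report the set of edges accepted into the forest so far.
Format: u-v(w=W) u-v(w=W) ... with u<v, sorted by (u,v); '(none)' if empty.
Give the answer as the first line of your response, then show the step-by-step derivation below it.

0-1(w=4) 1-2(w=7) 2-4(w=3) 3-4(w=2)

step 1: add edge 3-4 (w=2); MST = {3-4(w=2)}
step 2: add edge 2-4 (w=3); MST = {2-4(w=3) 3-4(w=2)}
step 3: add edge 0-1 (w=4); MST = {0-1(w=4) 2-4(w=3) 3-4(w=2)}
step 4: add edge 1-2 (w=7); MST = {0-1(w=4) 1-2(w=7) 2-4(w=3) 3-4(w=2)}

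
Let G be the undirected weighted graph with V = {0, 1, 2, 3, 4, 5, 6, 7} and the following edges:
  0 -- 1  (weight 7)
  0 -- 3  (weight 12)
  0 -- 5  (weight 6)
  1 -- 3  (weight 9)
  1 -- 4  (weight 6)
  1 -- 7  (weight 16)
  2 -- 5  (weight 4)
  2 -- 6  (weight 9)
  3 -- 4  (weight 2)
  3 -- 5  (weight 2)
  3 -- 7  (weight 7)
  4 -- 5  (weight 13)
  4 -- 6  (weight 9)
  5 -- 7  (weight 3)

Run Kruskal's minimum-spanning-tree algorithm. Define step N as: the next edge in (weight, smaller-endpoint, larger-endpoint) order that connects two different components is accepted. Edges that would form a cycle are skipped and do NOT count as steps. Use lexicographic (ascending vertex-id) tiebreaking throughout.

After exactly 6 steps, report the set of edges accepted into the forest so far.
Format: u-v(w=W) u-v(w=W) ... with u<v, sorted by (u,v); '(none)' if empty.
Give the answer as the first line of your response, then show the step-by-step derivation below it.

0-5(w=6) 1-4(w=6) 2-5(w=4) 3-4(w=2) 3-5(w=2) 5-7(w=3)

step 1: add edge 3-4 (w=2); MST = {3-4(w=2)}
step 2: add edge 3-5 (w=2); MST = {3-4(w=2) 3-5(w=2)}
step 3: add edge 5-7 (w=3); MST = {3-4(w=2) 3-5(w=2) 5-7(w=3)}
step 4: add edge 2-5 (w=4); MST = {2-5(w=4) 3-4(w=2) 3-5(w=2) 5-7(w=3)}
step 5: add edge 0-5 (w=6); MST = {0-5(w=6) 2-5(w=4) 3-4(w=2) 3-5(w=2) 5-7(w=3)}
step 6: add edge 1-4 (w=6); MST = {0-5(w=6) 1-4(w=6) 2-5(w=4) 3-4(w=2) 3-5(w=2) 5-7(w=3)}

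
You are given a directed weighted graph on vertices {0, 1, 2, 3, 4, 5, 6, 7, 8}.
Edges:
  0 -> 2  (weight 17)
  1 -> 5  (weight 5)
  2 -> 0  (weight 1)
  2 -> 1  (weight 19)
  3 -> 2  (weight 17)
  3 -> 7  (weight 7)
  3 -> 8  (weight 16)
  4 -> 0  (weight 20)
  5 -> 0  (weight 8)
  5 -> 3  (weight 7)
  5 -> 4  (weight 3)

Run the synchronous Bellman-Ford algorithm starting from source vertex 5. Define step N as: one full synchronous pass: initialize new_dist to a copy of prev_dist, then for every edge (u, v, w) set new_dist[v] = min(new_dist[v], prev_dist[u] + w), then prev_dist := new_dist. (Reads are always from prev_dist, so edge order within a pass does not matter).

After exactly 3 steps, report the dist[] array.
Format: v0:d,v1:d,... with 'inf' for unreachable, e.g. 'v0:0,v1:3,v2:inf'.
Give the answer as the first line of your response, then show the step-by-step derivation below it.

v0:8,v1:43,v2:24,v3:7,v4:3,v5:0,v6:inf,v7:14,v8:23

step 1: dist = v0:8,v1:inf,v2:inf,v3:7,v4:3,v5:0,v6:inf,v7:inf,v8:inf
step 2: dist = v0:8,v1:inf,v2:24,v3:7,v4:3,v5:0,v6:inf,v7:14,v8:23
step 3: dist = v0:8,v1:43,v2:24,v3:7,v4:3,v5:0,v6:inf,v7:14,v8:23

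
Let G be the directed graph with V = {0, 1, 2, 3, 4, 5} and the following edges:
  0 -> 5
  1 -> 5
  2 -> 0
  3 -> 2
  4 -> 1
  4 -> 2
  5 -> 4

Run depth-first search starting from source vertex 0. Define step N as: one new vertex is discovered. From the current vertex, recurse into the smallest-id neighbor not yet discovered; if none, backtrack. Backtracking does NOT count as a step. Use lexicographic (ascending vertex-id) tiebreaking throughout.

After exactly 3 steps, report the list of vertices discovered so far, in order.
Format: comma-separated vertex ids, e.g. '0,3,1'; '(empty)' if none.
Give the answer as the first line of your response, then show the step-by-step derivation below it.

0,5,4

step 1: discover 0; path=0; order=0
step 2: discover 5; path=0>5; order=0,5
step 3: discover 4; path=0>5>4; order=0,5,4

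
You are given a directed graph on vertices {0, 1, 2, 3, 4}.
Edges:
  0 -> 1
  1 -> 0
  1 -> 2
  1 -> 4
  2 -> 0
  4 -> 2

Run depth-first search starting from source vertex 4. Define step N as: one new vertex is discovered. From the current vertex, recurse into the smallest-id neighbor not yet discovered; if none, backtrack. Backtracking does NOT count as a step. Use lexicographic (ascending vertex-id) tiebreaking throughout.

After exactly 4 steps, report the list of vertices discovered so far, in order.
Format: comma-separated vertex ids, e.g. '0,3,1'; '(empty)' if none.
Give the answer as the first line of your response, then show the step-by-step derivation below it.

4,2,0,1

step 1: discover 4; path=4; order=4
step 2: discover 2; path=4>2; order=4,2
step 3: discover 0; path=4>2>0; order=4,2,0
step 4: discover 1; path=4>2>0>1; order=4,2,0,1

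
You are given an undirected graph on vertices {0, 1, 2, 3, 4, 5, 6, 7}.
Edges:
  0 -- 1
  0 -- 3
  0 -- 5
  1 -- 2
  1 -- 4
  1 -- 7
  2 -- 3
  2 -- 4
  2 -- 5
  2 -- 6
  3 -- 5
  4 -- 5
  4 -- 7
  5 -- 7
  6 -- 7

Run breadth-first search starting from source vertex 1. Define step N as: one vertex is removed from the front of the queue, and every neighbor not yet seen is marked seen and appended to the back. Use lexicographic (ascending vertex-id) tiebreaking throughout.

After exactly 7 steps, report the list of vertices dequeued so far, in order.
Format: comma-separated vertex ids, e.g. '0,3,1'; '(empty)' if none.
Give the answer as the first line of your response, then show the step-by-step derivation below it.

1,0,2,4,7,3,5

step 1: dequeue 1; queue=[0,2,4,7]; order=1
step 2: dequeue 0; queue=[2,4,7,3,5]; order=1,0
step 3: dequeue 2; queue=[4,7,3,5,6]; order=1,0,2
step 4: dequeue 4; queue=[7,3,5,6]; order=1,0,2,4
step 5: dequeue 7; queue=[3,5,6]; order=1,0,2,4,7
step 6: dequeue 3; queue=[5,6]; order=1,0,2,4,7,3
step 7: dequeue 5; queue=[6]; order=1,0,2,4,7,3,5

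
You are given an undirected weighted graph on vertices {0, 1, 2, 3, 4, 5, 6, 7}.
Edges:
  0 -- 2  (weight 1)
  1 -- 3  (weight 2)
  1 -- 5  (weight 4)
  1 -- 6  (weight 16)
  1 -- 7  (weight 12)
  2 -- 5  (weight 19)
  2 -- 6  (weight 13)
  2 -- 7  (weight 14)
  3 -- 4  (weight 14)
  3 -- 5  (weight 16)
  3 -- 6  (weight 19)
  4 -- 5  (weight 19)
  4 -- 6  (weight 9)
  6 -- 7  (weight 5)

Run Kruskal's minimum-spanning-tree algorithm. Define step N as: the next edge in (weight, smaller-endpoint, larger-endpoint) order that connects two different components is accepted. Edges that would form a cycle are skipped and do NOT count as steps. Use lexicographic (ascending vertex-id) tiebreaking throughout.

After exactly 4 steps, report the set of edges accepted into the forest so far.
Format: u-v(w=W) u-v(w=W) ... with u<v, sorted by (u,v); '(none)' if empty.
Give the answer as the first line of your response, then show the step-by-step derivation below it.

0-2(w=1) 1-3(w=2) 1-5(w=4) 6-7(w=5)

step 1: add edge 0-2 (w=1); MST = {0-2(w=1)}
step 2: add edge 1-3 (w=2); MST = {0-2(w=1) 1-3(w=2)}
step 3: add edge 1-5 (w=4); MST = {0-2(w=1) 1-3(w=2) 1-5(w=4)}
step 4: add edge 6-7 (w=5); MST = {0-2(w=1) 1-3(w=2) 1-5(w=4) 6-7(w=5)}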